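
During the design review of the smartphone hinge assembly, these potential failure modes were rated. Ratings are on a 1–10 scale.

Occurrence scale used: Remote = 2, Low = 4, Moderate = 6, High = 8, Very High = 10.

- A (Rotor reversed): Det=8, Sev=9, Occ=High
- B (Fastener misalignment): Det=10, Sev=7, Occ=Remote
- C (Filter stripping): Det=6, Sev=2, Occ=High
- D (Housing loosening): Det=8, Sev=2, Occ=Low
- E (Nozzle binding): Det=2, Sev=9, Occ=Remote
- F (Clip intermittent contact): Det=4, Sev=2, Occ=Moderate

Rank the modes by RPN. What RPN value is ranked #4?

RPN = Severity × Occurrence × Detection:
  A: 9 × 8 × 8 = 576
  B: 7 × 2 × 10 = 140
  C: 2 × 8 × 6 = 96
  D: 2 × 4 × 8 = 64
  E: 9 × 2 × 2 = 36
  F: 2 × 6 × 4 = 48
Sorted descending: 576, 140, 96, 64, 48, 36.
The fourth-highest RPN is 64 (D).

64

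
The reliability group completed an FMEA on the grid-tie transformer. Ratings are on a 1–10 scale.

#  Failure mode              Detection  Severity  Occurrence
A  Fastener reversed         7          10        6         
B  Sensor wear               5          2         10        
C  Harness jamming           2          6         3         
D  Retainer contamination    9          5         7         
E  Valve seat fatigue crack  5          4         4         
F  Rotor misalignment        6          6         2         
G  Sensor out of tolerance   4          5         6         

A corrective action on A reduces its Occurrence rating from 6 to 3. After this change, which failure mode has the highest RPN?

D

RPN = Severity × Occurrence × Detection:
  A: 10 × 6 × 7 = 420
  B: 2 × 10 × 5 = 100
  C: 6 × 3 × 2 = 36
  D: 5 × 7 × 9 = 315
  E: 4 × 4 × 5 = 80
  F: 6 × 2 × 6 = 72
  G: 5 × 6 × 4 = 120
After action: A → 10 × 3 × 7 = 210.
Revised RPNs: D=315, A=210, G=120, B=100, E=80, F=72, C=36.
Highest is now D (315).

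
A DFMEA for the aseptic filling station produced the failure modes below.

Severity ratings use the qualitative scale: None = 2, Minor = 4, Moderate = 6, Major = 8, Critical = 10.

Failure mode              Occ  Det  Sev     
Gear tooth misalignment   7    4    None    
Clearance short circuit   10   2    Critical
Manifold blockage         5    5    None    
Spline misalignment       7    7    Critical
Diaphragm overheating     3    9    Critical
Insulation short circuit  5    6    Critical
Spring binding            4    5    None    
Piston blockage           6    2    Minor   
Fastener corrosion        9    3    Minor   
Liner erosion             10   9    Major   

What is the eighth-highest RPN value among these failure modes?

50

RPN = Severity × Occurrence × Detection:
  Gear tooth misalignment: 2 × 7 × 4 = 56
  Clearance short circuit: 10 × 10 × 2 = 200
  Manifold blockage: 2 × 5 × 5 = 50
  Spline misalignment: 10 × 7 × 7 = 490
  Diaphragm overheating: 10 × 3 × 9 = 270
  Insulation short circuit: 10 × 5 × 6 = 300
  Spring binding: 2 × 4 × 5 = 40
  Piston blockage: 4 × 6 × 2 = 48
  Fastener corrosion: 4 × 9 × 3 = 108
  Liner erosion: 8 × 10 × 9 = 720
Sorted descending: 720, 490, 300, 270, 200, 108, 56, 50, 48, 40.
The eighth-highest RPN is 50 (Manifold blockage).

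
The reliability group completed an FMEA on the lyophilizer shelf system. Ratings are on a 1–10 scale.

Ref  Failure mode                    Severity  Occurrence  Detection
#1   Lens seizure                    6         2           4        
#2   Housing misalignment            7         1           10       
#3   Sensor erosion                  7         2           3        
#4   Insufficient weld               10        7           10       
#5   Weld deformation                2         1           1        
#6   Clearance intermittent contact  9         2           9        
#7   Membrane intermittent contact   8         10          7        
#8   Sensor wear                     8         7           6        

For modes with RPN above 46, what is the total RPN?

RPN = Severity × Occurrence × Detection:
  #1: 6 × 2 × 4 = 48
  #2: 7 × 1 × 10 = 70
  #3: 7 × 2 × 3 = 42
  #4: 10 × 7 × 10 = 700
  #5: 2 × 1 × 1 = 2
  #6: 9 × 2 × 9 = 162
  #7: 8 × 10 × 7 = 560
  #8: 8 × 7 × 6 = 336
RPN > 46: #1 (48), #2 (70), #4 (700), #6 (162), #7 (560), #8 (336).
Sum: 48 + 70 + 700 + 162 + 560 + 336 = 1876.

1876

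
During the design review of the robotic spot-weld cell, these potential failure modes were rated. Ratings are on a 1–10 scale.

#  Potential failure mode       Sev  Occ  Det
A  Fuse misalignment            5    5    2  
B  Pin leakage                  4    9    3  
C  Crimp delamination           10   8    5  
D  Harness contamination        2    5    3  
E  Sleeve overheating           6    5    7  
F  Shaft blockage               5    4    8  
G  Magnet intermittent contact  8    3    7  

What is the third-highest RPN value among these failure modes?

168

RPN = Severity × Occurrence × Detection:
  A: 5 × 5 × 2 = 50
  B: 4 × 9 × 3 = 108
  C: 10 × 8 × 5 = 400
  D: 2 × 5 × 3 = 30
  E: 6 × 5 × 7 = 210
  F: 5 × 4 × 8 = 160
  G: 8 × 3 × 7 = 168
Sorted descending: 400, 210, 168, 160, 108, 50, 30.
The third-highest RPN is 168 (G).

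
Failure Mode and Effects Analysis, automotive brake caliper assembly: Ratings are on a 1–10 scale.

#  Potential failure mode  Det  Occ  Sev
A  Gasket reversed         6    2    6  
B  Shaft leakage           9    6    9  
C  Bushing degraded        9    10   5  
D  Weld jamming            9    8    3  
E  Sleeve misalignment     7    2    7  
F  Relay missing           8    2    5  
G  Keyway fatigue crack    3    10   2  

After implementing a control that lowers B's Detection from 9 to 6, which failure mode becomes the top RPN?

C

RPN = Severity × Occurrence × Detection:
  A: 6 × 2 × 6 = 72
  B: 9 × 6 × 9 = 486
  C: 5 × 10 × 9 = 450
  D: 3 × 8 × 9 = 216
  E: 7 × 2 × 7 = 98
  F: 5 × 2 × 8 = 80
  G: 2 × 10 × 3 = 60
After action: B → 9 × 6 × 6 = 324.
Revised RPNs: C=450, B=324, D=216, E=98, F=80, A=72, G=60.
Highest is now C (450).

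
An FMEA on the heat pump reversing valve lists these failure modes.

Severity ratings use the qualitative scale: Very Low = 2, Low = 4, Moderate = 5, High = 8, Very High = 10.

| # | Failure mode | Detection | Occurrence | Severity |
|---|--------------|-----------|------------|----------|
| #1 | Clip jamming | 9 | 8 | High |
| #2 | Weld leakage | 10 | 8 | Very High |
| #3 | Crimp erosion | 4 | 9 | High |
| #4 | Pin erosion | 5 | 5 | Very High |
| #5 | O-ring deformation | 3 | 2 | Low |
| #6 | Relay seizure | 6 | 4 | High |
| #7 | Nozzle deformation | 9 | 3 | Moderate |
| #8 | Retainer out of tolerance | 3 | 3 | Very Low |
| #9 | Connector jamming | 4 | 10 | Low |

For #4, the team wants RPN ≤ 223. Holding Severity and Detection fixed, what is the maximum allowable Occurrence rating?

#4: S=10, O=5, D=5 → current RPN = 250.
Fixed product = 50. Need 50 × O ≤ 223, so O ≤ 223/50 = 4.46.
Maximum integer Occurrence rating = 4 (gives RPN 200; O=5 would give 250 > 223).

4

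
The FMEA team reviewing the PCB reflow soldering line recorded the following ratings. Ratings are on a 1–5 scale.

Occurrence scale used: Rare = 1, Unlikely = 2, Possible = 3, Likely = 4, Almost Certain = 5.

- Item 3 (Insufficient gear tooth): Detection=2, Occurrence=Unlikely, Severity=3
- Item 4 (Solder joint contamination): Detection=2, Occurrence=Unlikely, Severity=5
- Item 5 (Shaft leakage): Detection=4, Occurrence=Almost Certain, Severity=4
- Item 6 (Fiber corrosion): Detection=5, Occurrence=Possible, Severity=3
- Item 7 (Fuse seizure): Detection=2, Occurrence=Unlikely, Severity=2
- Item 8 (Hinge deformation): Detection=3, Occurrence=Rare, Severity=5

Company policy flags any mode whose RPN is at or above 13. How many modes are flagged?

4

RPN = Severity × Occurrence × Detection:
  Item 3: 3 × 2 × 2 = 12
  Item 4: 5 × 2 × 2 = 20
  Item 5: 4 × 5 × 4 = 80
  Item 6: 3 × 3 × 5 = 45
  Item 7: 2 × 2 × 2 = 8
  Item 8: 5 × 1 × 3 = 15
Modes with RPN ≥ 13: Item 4 (20), Item 5 (80), Item 6 (45), Item 8 (15) → 4.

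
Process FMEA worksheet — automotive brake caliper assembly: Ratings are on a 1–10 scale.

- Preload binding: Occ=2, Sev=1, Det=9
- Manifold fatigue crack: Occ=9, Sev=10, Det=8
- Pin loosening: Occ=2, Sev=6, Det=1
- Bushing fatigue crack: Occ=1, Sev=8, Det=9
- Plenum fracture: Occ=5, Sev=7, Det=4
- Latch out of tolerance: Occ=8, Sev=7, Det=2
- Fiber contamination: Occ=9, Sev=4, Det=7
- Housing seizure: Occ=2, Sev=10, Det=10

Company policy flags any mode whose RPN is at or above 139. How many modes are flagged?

RPN = Severity × Occurrence × Detection:
  Preload binding: 1 × 2 × 9 = 18
  Manifold fatigue crack: 10 × 9 × 8 = 720
  Pin loosening: 6 × 2 × 1 = 12
  Bushing fatigue crack: 8 × 1 × 9 = 72
  Plenum fracture: 7 × 5 × 4 = 140
  Latch out of tolerance: 7 × 8 × 2 = 112
  Fiber contamination: 4 × 9 × 7 = 252
  Housing seizure: 10 × 2 × 10 = 200
Modes with RPN ≥ 139: Manifold fatigue crack (720), Plenum fracture (140), Fiber contamination (252), Housing seizure (200) → 4.

4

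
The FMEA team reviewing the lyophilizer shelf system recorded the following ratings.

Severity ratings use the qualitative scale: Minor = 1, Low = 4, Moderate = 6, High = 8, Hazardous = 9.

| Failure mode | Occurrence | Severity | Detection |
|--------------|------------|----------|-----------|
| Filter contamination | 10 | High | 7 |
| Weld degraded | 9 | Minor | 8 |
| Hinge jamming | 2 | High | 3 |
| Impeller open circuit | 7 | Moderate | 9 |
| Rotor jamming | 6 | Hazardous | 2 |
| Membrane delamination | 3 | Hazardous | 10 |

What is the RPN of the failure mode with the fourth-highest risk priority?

RPN = Severity × Occurrence × Detection:
  Filter contamination: 8 × 10 × 7 = 560
  Weld degraded: 1 × 9 × 8 = 72
  Hinge jamming: 8 × 2 × 3 = 48
  Impeller open circuit: 6 × 7 × 9 = 378
  Rotor jamming: 9 × 6 × 2 = 108
  Membrane delamination: 9 × 3 × 10 = 270
Sorted descending: 560, 378, 270, 108, 72, 48.
The fourth-highest RPN is 108 (Rotor jamming).

108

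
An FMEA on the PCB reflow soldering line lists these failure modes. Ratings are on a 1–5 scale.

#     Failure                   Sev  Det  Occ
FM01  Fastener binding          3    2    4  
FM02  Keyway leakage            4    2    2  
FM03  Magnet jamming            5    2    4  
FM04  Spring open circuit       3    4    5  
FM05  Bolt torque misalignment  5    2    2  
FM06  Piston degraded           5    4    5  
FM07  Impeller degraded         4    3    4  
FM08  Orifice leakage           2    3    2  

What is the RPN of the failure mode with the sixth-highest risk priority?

20

RPN = Severity × Occurrence × Detection:
  FM01: 3 × 4 × 2 = 24
  FM02: 4 × 2 × 2 = 16
  FM03: 5 × 4 × 2 = 40
  FM04: 3 × 5 × 4 = 60
  FM05: 5 × 2 × 2 = 20
  FM06: 5 × 5 × 4 = 100
  FM07: 4 × 4 × 3 = 48
  FM08: 2 × 2 × 3 = 12
Sorted descending: 100, 60, 48, 40, 24, 20, 16, 12.
The sixth-highest RPN is 20 (FM05).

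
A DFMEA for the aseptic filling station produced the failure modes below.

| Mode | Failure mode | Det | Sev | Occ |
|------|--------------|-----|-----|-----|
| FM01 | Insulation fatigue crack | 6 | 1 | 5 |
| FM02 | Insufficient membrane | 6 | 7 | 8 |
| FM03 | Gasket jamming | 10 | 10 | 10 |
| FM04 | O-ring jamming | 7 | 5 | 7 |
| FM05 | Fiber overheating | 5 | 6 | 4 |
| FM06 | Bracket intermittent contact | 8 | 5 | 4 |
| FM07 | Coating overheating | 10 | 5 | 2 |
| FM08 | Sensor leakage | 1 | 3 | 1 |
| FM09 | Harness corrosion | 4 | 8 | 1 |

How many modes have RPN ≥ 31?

7

RPN = Severity × Occurrence × Detection:
  FM01: 1 × 5 × 6 = 30
  FM02: 7 × 8 × 6 = 336
  FM03: 10 × 10 × 10 = 1000
  FM04: 5 × 7 × 7 = 245
  FM05: 6 × 4 × 5 = 120
  FM06: 5 × 4 × 8 = 160
  FM07: 5 × 2 × 10 = 100
  FM08: 3 × 1 × 1 = 3
  FM09: 8 × 1 × 4 = 32
Modes with RPN ≥ 31: FM02 (336), FM03 (1000), FM04 (245), FM05 (120), FM06 (160), FM07 (100), FM09 (32) → 7.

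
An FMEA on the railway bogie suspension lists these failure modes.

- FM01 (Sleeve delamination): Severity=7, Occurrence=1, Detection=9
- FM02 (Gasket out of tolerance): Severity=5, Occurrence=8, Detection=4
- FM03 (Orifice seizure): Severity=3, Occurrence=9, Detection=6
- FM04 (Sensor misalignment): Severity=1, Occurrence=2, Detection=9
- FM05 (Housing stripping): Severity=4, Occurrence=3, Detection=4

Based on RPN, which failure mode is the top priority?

FM03

RPN = Severity × Occurrence × Detection:
  FM01: 7 × 1 × 9 = 63
  FM02: 5 × 8 × 4 = 160
  FM03: 3 × 9 × 6 = 162
  FM04: 1 × 2 × 9 = 18
  FM05: 4 × 3 × 4 = 48
Highest RPN is 162 → FM03.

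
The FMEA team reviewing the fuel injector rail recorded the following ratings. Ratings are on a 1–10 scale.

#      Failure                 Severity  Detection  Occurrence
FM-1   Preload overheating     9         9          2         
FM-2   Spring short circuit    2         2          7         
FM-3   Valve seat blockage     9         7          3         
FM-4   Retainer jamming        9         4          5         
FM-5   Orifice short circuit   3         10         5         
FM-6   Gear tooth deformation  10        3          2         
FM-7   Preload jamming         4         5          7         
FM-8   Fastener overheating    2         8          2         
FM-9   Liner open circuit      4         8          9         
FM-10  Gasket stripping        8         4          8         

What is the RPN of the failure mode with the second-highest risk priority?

RPN = Severity × Occurrence × Detection:
  FM-1: 9 × 2 × 9 = 162
  FM-2: 2 × 7 × 2 = 28
  FM-3: 9 × 3 × 7 = 189
  FM-4: 9 × 5 × 4 = 180
  FM-5: 3 × 5 × 10 = 150
  FM-6: 10 × 2 × 3 = 60
  FM-7: 4 × 7 × 5 = 140
  FM-8: 2 × 2 × 8 = 32
  FM-9: 4 × 9 × 8 = 288
  FM-10: 8 × 8 × 4 = 256
Sorted descending: 288, 256, 189, 180, 162, 150, 140, 60, 32, 28.
The second-highest RPN is 256 (FM-10).

256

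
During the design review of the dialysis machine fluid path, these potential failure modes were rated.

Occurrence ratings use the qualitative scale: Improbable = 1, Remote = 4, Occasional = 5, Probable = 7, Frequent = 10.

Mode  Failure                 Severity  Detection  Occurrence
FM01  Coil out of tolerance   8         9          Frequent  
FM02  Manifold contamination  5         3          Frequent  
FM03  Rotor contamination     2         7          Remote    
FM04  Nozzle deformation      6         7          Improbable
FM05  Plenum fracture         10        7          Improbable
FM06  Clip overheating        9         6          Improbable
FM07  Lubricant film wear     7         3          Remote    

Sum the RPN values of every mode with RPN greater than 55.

1080

RPN = Severity × Occurrence × Detection:
  FM01: 8 × 10 × 9 = 720
  FM02: 5 × 10 × 3 = 150
  FM03: 2 × 4 × 7 = 56
  FM04: 6 × 1 × 7 = 42
  FM05: 10 × 1 × 7 = 70
  FM06: 9 × 1 × 6 = 54
  FM07: 7 × 4 × 3 = 84
RPN > 55: FM01 (720), FM02 (150), FM03 (56), FM05 (70), FM07 (84).
Sum: 720 + 150 + 56 + 70 + 84 = 1080.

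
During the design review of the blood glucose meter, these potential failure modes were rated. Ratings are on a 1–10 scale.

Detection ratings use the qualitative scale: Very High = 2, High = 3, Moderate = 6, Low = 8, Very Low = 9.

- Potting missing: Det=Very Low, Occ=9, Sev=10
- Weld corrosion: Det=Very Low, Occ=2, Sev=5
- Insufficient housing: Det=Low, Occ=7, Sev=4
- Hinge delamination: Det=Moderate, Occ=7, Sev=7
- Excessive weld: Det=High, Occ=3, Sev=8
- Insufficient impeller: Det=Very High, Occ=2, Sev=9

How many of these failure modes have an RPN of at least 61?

RPN = Severity × Occurrence × Detection:
  Potting missing: 10 × 9 × 9 = 810
  Weld corrosion: 5 × 2 × 9 = 90
  Insufficient housing: 4 × 7 × 8 = 224
  Hinge delamination: 7 × 7 × 6 = 294
  Excessive weld: 8 × 3 × 3 = 72
  Insufficient impeller: 9 × 2 × 2 = 36
Modes with RPN ≥ 61: Potting missing (810), Weld corrosion (90), Insufficient housing (224), Hinge delamination (294), Excessive weld (72) → 5.

5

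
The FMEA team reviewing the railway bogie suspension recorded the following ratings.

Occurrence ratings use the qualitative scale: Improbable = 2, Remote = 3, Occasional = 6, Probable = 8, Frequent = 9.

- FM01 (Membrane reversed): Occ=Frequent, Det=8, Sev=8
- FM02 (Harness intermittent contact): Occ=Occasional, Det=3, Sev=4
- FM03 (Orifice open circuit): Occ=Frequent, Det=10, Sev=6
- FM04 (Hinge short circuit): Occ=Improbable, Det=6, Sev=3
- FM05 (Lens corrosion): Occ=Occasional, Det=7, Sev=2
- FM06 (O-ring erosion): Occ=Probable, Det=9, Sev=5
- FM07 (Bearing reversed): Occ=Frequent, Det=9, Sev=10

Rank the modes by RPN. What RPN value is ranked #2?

576

RPN = Severity × Occurrence × Detection:
  FM01: 8 × 9 × 8 = 576
  FM02: 4 × 6 × 3 = 72
  FM03: 6 × 9 × 10 = 540
  FM04: 3 × 2 × 6 = 36
  FM05: 2 × 6 × 7 = 84
  FM06: 5 × 8 × 9 = 360
  FM07: 10 × 9 × 9 = 810
Sorted descending: 810, 576, 540, 360, 84, 72, 36.
The second-highest RPN is 576 (FM01).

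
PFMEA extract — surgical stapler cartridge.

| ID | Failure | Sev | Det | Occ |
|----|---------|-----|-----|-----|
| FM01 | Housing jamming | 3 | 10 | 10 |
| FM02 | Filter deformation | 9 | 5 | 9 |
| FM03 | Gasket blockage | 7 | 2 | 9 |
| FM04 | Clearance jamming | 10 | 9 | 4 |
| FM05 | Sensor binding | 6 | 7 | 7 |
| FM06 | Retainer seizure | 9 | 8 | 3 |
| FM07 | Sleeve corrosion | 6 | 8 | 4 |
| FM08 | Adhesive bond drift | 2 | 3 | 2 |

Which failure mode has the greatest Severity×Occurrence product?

FM02

Criticality = Severity × Occurrence:
  FM01: 3 × 10 = 30
  FM02: 9 × 9 = 81
  FM03: 7 × 9 = 63
  FM04: 10 × 4 = 40
  FM05: 6 × 7 = 42
  FM06: 9 × 3 = 27
  FM07: 6 × 4 = 24
  FM08: 2 × 2 = 4
Highest criticality is 81 → FM02.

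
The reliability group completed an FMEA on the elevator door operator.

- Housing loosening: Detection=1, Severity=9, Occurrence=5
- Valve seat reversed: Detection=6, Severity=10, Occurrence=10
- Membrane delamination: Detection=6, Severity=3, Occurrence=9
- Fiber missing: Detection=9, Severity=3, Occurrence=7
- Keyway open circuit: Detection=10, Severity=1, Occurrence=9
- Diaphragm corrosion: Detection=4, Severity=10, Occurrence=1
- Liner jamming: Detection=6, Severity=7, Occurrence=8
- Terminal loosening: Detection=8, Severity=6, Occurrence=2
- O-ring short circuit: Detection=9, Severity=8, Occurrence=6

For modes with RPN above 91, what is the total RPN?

1815

RPN = Severity × Occurrence × Detection:
  Housing loosening: 9 × 5 × 1 = 45
  Valve seat reversed: 10 × 10 × 6 = 600
  Membrane delamination: 3 × 9 × 6 = 162
  Fiber missing: 3 × 7 × 9 = 189
  Keyway open circuit: 1 × 9 × 10 = 90
  Diaphragm corrosion: 10 × 1 × 4 = 40
  Liner jamming: 7 × 8 × 6 = 336
  Terminal loosening: 6 × 2 × 8 = 96
  O-ring short circuit: 8 × 6 × 9 = 432
RPN > 91: Valve seat reversed (600), Membrane delamination (162), Fiber missing (189), Liner jamming (336), Terminal loosening (96), O-ring short circuit (432).
Sum: 600 + 162 + 189 + 336 + 96 + 432 = 1815.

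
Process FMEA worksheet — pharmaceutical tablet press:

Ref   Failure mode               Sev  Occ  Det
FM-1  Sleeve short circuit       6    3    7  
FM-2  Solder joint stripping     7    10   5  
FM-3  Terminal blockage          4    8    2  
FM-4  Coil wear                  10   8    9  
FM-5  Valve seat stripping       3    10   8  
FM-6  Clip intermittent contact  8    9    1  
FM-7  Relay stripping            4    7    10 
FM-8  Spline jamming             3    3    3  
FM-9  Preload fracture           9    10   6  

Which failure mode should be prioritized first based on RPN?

RPN = Severity × Occurrence × Detection:
  FM-1: 6 × 3 × 7 = 126
  FM-2: 7 × 10 × 5 = 350
  FM-3: 4 × 8 × 2 = 64
  FM-4: 10 × 8 × 9 = 720
  FM-5: 3 × 10 × 8 = 240
  FM-6: 8 × 9 × 1 = 72
  FM-7: 4 × 7 × 10 = 280
  FM-8: 3 × 3 × 3 = 27
  FM-9: 9 × 10 × 6 = 540
Highest RPN is 720 → FM-4.

FM-4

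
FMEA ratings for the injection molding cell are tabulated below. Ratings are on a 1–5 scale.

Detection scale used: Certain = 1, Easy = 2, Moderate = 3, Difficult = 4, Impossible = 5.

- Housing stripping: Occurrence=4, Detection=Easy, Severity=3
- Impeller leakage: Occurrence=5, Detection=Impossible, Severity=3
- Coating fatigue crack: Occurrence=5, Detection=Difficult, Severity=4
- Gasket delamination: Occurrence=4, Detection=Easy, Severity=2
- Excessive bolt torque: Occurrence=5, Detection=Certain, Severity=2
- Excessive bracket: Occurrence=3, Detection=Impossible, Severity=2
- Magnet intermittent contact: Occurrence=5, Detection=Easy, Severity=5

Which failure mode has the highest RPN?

RPN = Severity × Occurrence × Detection:
  Housing stripping: 3 × 4 × 2 = 24
  Impeller leakage: 3 × 5 × 5 = 75
  Coating fatigue crack: 4 × 5 × 4 = 80
  Gasket delamination: 2 × 4 × 2 = 16
  Excessive bolt torque: 2 × 5 × 1 = 10
  Excessive bracket: 2 × 3 × 5 = 30
  Magnet intermittent contact: 5 × 5 × 2 = 50
Highest RPN is 80 → Coating fatigue crack.

Coating fatigue crack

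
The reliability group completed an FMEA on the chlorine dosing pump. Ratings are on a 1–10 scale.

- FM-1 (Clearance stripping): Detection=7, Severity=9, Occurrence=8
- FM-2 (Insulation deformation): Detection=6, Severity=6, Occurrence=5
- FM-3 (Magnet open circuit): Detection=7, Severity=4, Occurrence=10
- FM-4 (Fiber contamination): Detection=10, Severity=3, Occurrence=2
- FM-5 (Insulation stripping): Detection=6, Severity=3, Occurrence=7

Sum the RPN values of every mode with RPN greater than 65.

1090

RPN = Severity × Occurrence × Detection:
  FM-1: 9 × 8 × 7 = 504
  FM-2: 6 × 5 × 6 = 180
  FM-3: 4 × 10 × 7 = 280
  FM-4: 3 × 2 × 10 = 60
  FM-5: 3 × 7 × 6 = 126
RPN > 65: FM-1 (504), FM-2 (180), FM-3 (280), FM-5 (126).
Sum: 504 + 180 + 280 + 126 = 1090.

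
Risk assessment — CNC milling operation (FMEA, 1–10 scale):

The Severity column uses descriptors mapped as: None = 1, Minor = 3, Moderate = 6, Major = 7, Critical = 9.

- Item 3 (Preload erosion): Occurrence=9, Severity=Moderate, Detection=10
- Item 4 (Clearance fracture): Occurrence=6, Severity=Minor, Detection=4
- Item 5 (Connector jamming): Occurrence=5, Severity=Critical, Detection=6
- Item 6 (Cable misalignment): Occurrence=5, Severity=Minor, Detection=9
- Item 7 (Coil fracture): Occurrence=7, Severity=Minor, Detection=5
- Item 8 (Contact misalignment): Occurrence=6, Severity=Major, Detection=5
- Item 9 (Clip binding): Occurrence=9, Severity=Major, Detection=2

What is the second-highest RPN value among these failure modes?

270

RPN = Severity × Occurrence × Detection:
  Item 3: 6 × 9 × 10 = 540
  Item 4: 3 × 6 × 4 = 72
  Item 5: 9 × 5 × 6 = 270
  Item 6: 3 × 5 × 9 = 135
  Item 7: 3 × 7 × 5 = 105
  Item 8: 7 × 6 × 5 = 210
  Item 9: 7 × 9 × 2 = 126
Sorted descending: 540, 270, 210, 135, 126, 105, 72.
The second-highest RPN is 270 (Item 5).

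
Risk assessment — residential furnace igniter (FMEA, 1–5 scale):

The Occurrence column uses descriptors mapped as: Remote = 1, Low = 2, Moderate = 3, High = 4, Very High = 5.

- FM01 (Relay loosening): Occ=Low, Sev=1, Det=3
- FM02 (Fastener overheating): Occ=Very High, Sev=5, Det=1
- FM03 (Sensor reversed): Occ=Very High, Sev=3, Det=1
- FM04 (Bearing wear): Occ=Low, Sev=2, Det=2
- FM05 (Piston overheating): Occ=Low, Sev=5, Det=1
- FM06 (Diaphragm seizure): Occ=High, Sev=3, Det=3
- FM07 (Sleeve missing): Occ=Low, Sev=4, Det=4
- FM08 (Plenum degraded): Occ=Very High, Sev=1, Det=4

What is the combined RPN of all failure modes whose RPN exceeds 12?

RPN = Severity × Occurrence × Detection:
  FM01: 1 × 2 × 3 = 6
  FM02: 5 × 5 × 1 = 25
  FM03: 3 × 5 × 1 = 15
  FM04: 2 × 2 × 2 = 8
  FM05: 5 × 2 × 1 = 10
  FM06: 3 × 4 × 3 = 36
  FM07: 4 × 2 × 4 = 32
  FM08: 1 × 5 × 4 = 20
RPN > 12: FM02 (25), FM03 (15), FM06 (36), FM07 (32), FM08 (20).
Sum: 25 + 15 + 36 + 32 + 20 = 128.

128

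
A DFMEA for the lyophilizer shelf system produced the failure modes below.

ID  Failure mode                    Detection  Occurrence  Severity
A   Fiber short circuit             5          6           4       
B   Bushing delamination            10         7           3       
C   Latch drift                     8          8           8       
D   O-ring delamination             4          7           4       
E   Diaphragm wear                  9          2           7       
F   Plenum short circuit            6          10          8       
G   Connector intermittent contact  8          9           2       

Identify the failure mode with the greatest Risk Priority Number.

C

RPN = Severity × Occurrence × Detection:
  A: 4 × 6 × 5 = 120
  B: 3 × 7 × 10 = 210
  C: 8 × 8 × 8 = 512
  D: 4 × 7 × 4 = 112
  E: 7 × 2 × 9 = 126
  F: 8 × 10 × 6 = 480
  G: 2 × 9 × 8 = 144
Highest RPN is 512 → C.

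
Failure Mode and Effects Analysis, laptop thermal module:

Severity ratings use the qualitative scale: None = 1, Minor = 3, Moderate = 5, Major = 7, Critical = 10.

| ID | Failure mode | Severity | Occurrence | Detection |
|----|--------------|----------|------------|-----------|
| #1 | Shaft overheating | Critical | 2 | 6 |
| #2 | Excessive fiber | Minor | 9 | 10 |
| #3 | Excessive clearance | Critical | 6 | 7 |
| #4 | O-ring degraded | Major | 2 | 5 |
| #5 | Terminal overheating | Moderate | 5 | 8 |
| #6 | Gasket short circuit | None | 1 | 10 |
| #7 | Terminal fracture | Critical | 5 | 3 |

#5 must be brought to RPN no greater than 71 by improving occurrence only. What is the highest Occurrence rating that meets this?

1

#5: S=5, O=5, D=8 → current RPN = 200.
Fixed product = 40. Need 40 × O ≤ 71, so O ≤ 71/40 = 1.77.
Maximum integer Occurrence rating = 1 (gives RPN 40; O=2 would give 80 > 71).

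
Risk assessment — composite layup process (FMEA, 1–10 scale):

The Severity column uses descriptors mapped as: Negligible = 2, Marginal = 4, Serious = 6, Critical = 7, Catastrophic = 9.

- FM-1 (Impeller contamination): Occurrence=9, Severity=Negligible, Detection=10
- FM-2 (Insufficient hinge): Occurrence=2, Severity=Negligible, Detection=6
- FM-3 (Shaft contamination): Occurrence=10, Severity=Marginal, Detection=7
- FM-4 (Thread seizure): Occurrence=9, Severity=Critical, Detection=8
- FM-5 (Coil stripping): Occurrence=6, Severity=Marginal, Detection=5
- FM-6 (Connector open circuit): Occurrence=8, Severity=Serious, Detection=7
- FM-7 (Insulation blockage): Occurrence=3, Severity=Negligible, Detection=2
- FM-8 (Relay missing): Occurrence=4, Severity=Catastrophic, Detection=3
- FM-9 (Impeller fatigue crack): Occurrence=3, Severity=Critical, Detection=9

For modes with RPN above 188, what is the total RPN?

RPN = Severity × Occurrence × Detection:
  FM-1: 2 × 9 × 10 = 180
  FM-2: 2 × 2 × 6 = 24
  FM-3: 4 × 10 × 7 = 280
  FM-4: 7 × 9 × 8 = 504
  FM-5: 4 × 6 × 5 = 120
  FM-6: 6 × 8 × 7 = 336
  FM-7: 2 × 3 × 2 = 12
  FM-8: 9 × 4 × 3 = 108
  FM-9: 7 × 3 × 9 = 189
RPN > 188: FM-3 (280), FM-4 (504), FM-6 (336), FM-9 (189).
Sum: 280 + 504 + 336 + 189 = 1309.

1309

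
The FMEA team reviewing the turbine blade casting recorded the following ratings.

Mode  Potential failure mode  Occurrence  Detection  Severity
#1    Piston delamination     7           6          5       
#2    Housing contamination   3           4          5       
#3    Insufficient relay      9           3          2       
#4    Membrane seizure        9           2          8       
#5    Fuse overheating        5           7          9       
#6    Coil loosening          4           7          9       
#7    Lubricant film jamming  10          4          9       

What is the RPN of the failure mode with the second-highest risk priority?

RPN = Severity × Occurrence × Detection:
  #1: 5 × 7 × 6 = 210
  #2: 5 × 3 × 4 = 60
  #3: 2 × 9 × 3 = 54
  #4: 8 × 9 × 2 = 144
  #5: 9 × 5 × 7 = 315
  #6: 9 × 4 × 7 = 252
  #7: 9 × 10 × 4 = 360
Sorted descending: 360, 315, 252, 210, 144, 60, 54.
The second-highest RPN is 315 (#5).

315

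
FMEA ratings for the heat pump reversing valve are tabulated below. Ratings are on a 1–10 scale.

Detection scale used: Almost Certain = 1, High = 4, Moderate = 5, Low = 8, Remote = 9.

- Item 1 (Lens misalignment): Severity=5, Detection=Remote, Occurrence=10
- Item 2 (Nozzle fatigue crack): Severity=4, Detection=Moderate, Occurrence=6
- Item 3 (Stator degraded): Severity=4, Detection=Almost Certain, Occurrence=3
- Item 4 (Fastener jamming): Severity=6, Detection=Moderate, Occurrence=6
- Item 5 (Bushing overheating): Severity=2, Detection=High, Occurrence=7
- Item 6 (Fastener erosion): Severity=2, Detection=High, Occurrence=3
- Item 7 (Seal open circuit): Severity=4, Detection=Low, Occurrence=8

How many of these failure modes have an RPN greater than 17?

RPN = Severity × Occurrence × Detection:
  Item 1: 5 × 10 × 9 = 450
  Item 2: 4 × 6 × 5 = 120
  Item 3: 4 × 3 × 1 = 12
  Item 4: 6 × 6 × 5 = 180
  Item 5: 2 × 7 × 4 = 56
  Item 6: 2 × 3 × 4 = 24
  Item 7: 4 × 8 × 8 = 256
Modes with RPN > 17: Item 1 (450), Item 2 (120), Item 4 (180), Item 5 (56), Item 6 (24), Item 7 (256) → 6.

6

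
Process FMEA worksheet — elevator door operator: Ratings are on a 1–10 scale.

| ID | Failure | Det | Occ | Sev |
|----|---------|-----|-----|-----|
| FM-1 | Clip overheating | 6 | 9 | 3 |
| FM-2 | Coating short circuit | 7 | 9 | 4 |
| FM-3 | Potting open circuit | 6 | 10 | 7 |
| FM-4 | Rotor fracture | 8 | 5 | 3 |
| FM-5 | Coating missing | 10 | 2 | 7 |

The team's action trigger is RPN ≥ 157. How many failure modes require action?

3

RPN = Severity × Occurrence × Detection:
  FM-1: 3 × 9 × 6 = 162
  FM-2: 4 × 9 × 7 = 252
  FM-3: 7 × 10 × 6 = 420
  FM-4: 3 × 5 × 8 = 120
  FM-5: 7 × 2 × 10 = 140
Modes with RPN ≥ 157: FM-1 (162), FM-2 (252), FM-3 (420) → 3.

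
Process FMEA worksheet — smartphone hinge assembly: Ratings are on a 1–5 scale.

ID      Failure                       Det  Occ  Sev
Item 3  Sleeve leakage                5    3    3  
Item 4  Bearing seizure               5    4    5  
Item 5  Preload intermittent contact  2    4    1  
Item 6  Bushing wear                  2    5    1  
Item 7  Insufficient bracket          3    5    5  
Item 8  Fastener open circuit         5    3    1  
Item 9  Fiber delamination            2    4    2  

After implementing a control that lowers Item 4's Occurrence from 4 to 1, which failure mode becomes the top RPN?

RPN = Severity × Occurrence × Detection:
  Item 3: 3 × 3 × 5 = 45
  Item 4: 5 × 4 × 5 = 100
  Item 5: 1 × 4 × 2 = 8
  Item 6: 1 × 5 × 2 = 10
  Item 7: 5 × 5 × 3 = 75
  Item 8: 1 × 3 × 5 = 15
  Item 9: 2 × 4 × 2 = 16
After action: Item 4 → 5 × 1 × 5 = 25.
Revised RPNs: Item 7=75, Item 3=45, Item 4=25, Item 9=16, Item 8=15, Item 6=10, Item 5=8.
Highest is now Item 7 (75).

Item 7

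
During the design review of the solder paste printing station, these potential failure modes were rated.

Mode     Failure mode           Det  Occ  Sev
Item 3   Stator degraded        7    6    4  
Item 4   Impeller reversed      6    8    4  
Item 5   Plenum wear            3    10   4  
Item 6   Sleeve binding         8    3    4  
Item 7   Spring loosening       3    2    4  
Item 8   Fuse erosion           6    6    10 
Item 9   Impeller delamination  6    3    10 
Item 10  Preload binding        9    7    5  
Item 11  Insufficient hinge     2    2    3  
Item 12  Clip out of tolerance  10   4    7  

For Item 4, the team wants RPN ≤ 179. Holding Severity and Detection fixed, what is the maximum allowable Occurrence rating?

7

Item 4: S=4, O=8, D=6 → current RPN = 192.
Fixed product = 24. Need 24 × O ≤ 179, so O ≤ 179/24 = 7.46.
Maximum integer Occurrence rating = 7 (gives RPN 168; O=8 would give 192 > 179).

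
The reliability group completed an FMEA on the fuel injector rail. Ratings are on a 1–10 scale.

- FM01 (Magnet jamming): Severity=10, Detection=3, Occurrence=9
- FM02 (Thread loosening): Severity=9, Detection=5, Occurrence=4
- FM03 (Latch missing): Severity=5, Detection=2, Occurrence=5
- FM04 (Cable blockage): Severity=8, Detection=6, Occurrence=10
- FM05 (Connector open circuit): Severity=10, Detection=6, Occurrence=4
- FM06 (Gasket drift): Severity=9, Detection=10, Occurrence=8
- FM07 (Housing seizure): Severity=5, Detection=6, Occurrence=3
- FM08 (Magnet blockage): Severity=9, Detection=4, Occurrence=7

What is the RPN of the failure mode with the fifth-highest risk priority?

RPN = Severity × Occurrence × Detection:
  FM01: 10 × 9 × 3 = 270
  FM02: 9 × 4 × 5 = 180
  FM03: 5 × 5 × 2 = 50
  FM04: 8 × 10 × 6 = 480
  FM05: 10 × 4 × 6 = 240
  FM06: 9 × 8 × 10 = 720
  FM07: 5 × 3 × 6 = 90
  FM08: 9 × 7 × 4 = 252
Sorted descending: 720, 480, 270, 252, 240, 180, 90, 50.
The fifth-highest RPN is 240 (FM05).

240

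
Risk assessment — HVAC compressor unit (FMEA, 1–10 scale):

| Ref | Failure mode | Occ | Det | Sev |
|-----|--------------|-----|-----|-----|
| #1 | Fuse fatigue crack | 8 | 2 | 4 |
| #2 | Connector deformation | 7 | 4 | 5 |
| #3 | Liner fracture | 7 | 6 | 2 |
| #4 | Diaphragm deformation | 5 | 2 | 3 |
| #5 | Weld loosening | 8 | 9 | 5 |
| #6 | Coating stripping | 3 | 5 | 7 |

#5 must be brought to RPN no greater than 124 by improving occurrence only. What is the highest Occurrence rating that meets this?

#5: S=5, O=8, D=9 → current RPN = 360.
Fixed product = 45. Need 45 × O ≤ 124, so O ≤ 124/45 = 2.76.
Maximum integer Occurrence rating = 2 (gives RPN 90; O=3 would give 135 > 124).

2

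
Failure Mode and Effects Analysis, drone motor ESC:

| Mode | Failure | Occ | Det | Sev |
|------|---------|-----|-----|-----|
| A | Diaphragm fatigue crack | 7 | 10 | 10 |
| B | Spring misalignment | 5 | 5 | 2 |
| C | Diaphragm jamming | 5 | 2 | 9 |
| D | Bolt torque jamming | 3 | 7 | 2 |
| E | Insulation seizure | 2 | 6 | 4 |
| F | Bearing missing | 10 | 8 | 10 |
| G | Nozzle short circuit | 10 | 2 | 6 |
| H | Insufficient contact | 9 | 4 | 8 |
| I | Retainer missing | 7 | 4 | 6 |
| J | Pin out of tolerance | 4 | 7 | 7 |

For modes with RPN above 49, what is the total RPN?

RPN = Severity × Occurrence × Detection:
  A: 10 × 7 × 10 = 700
  B: 2 × 5 × 5 = 50
  C: 9 × 5 × 2 = 90
  D: 2 × 3 × 7 = 42
  E: 4 × 2 × 6 = 48
  F: 10 × 10 × 8 = 800
  G: 6 × 10 × 2 = 120
  H: 8 × 9 × 4 = 288
  I: 6 × 7 × 4 = 168
  J: 7 × 4 × 7 = 196
RPN > 49: A (700), B (50), C (90), F (800), G (120), H (288), I (168), J (196).
Sum: 700 + 50 + 90 + 800 + 120 + 288 + 168 + 196 = 2412.

2412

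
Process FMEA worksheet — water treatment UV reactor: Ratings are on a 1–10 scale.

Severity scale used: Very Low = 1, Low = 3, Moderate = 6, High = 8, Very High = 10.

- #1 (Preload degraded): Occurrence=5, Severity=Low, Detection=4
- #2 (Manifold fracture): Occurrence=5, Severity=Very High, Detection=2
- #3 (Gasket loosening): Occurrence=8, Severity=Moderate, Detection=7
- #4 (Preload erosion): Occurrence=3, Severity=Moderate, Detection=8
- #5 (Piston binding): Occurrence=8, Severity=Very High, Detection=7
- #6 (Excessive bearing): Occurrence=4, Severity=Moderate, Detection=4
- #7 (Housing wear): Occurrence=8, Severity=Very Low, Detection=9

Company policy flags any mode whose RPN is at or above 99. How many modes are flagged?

RPN = Severity × Occurrence × Detection:
  #1: 3 × 5 × 4 = 60
  #2: 10 × 5 × 2 = 100
  #3: 6 × 8 × 7 = 336
  #4: 6 × 3 × 8 = 144
  #5: 10 × 8 × 7 = 560
  #6: 6 × 4 × 4 = 96
  #7: 1 × 8 × 9 = 72
Modes with RPN ≥ 99: #2 (100), #3 (336), #4 (144), #5 (560) → 4.

4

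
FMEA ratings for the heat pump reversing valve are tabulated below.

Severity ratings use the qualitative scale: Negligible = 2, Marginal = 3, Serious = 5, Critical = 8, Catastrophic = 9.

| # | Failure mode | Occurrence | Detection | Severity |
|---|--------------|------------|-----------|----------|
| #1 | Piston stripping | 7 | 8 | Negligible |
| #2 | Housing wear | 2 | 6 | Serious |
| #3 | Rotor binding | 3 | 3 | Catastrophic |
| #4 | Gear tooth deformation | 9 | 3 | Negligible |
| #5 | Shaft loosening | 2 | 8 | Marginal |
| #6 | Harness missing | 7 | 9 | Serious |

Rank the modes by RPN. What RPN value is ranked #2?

RPN = Severity × Occurrence × Detection:
  #1: 2 × 7 × 8 = 112
  #2: 5 × 2 × 6 = 60
  #3: 9 × 3 × 3 = 81
  #4: 2 × 9 × 3 = 54
  #5: 3 × 2 × 8 = 48
  #6: 5 × 7 × 9 = 315
Sorted descending: 315, 112, 81, 60, 54, 48.
The second-highest RPN is 112 (#1).

112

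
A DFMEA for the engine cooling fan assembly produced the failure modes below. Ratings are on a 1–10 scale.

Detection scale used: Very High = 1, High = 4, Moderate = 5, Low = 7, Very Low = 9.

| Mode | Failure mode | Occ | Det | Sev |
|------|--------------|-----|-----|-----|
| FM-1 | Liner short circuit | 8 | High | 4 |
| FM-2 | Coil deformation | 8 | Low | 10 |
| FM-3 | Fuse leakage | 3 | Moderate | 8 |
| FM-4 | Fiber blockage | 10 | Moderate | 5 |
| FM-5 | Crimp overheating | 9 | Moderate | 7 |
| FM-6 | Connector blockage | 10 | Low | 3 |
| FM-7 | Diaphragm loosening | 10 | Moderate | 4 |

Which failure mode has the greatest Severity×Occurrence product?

FM-2

Criticality = Severity × Occurrence:
  FM-1: 4 × 8 = 32
  FM-2: 10 × 8 = 80
  FM-3: 8 × 3 = 24
  FM-4: 5 × 10 = 50
  FM-5: 7 × 9 = 63
  FM-6: 3 × 10 = 30
  FM-7: 4 × 10 = 40
Highest criticality is 80 → FM-2.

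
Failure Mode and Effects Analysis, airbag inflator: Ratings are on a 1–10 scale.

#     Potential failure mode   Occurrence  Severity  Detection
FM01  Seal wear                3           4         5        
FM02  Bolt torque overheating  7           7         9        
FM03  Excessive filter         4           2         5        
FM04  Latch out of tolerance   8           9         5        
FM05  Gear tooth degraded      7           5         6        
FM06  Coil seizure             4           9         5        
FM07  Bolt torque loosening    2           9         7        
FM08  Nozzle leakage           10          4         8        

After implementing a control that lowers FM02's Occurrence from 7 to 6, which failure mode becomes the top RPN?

FM02

RPN = Severity × Occurrence × Detection:
  FM01: 4 × 3 × 5 = 60
  FM02: 7 × 7 × 9 = 441
  FM03: 2 × 4 × 5 = 40
  FM04: 9 × 8 × 5 = 360
  FM05: 5 × 7 × 6 = 210
  FM06: 9 × 4 × 5 = 180
  FM07: 9 × 2 × 7 = 126
  FM08: 4 × 10 × 8 = 320
After action: FM02 → 7 × 6 × 9 = 378.
Revised RPNs: FM02=378, FM04=360, FM08=320, FM05=210, FM06=180, FM07=126, FM01=60, FM03=40.
Highest is now FM02 (378).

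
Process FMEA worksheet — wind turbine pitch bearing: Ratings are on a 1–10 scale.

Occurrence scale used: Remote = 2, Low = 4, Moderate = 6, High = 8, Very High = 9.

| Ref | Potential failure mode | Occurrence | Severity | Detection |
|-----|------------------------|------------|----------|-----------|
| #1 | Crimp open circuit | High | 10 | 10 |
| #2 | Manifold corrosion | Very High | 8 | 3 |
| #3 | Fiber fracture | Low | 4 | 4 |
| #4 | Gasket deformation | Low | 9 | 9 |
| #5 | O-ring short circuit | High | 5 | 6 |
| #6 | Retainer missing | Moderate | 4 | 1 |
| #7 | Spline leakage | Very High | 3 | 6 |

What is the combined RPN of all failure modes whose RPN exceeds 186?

1580

RPN = Severity × Occurrence × Detection:
  #1: 10 × 8 × 10 = 800
  #2: 8 × 9 × 3 = 216
  #3: 4 × 4 × 4 = 64
  #4: 9 × 4 × 9 = 324
  #5: 5 × 8 × 6 = 240
  #6: 4 × 6 × 1 = 24
  #7: 3 × 9 × 6 = 162
RPN > 186: #1 (800), #2 (216), #4 (324), #5 (240).
Sum: 800 + 216 + 324 + 240 = 1580.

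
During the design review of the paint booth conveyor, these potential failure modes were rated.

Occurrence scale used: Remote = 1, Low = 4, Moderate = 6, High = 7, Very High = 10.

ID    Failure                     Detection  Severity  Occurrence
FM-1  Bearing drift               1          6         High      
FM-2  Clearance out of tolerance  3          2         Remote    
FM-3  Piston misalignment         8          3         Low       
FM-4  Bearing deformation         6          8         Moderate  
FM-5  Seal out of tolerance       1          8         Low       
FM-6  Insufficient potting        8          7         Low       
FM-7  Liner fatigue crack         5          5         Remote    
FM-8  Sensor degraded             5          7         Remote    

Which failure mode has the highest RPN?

FM-4

RPN = Severity × Occurrence × Detection:
  FM-1: 6 × 7 × 1 = 42
  FM-2: 2 × 1 × 3 = 6
  FM-3: 3 × 4 × 8 = 96
  FM-4: 8 × 6 × 6 = 288
  FM-5: 8 × 4 × 1 = 32
  FM-6: 7 × 4 × 8 = 224
  FM-7: 5 × 1 × 5 = 25
  FM-8: 7 × 1 × 5 = 35
Highest RPN is 288 → FM-4.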